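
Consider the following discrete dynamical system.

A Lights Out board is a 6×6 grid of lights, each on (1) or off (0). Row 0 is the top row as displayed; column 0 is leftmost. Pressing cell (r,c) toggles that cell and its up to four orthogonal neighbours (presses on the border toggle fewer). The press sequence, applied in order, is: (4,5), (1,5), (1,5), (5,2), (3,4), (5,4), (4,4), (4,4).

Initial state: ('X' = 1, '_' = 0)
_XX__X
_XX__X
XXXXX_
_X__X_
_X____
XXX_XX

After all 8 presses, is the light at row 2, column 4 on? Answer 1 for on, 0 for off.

k=0  _XX__X
_XX__X
XXXXX_
_X__X_
_X____
XXX_XX
k=1  _XX__X
_XX__X
XXXXX_
_X__XX
_X__XX
XXX_X_
k=2  _XX___
_XX_X_
XXXXXX
_X__XX
_X__XX
XXX_X_
k=3  _XX__X
_XX__X
XXXXX_
_X__XX
_X__XX
XXX_X_
k=4  _XX__X
_XX__X
XXXXX_
_X__XX
_XX_XX
X__XX_
k=5  _XX__X
_XX__X
XXXX__
_X_X__
_XX__X
X__XX_
k=6  _XX__X
_XX__X
XXXX__
_X_X__
_XX_XX
X____X
k=7  _XX__X
_XX__X
XXXX__
_X_XX_
_XXX__
X___XX
k=8  _XX__X
_XX__X
XXXX__
_X_X__
_XX_XX
X____X

0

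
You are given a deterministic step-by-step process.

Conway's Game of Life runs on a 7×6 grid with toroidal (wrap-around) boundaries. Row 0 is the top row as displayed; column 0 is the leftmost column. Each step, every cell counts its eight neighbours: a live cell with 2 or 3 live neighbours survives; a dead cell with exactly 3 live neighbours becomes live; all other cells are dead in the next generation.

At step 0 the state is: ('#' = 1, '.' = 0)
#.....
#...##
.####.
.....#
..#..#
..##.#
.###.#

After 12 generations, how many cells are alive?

t=0: #.....
#...##
.####.
.....#
..#..#
..##.#
.###.#
t=1: ..##..
#.#.#.
.###..
##...#
#.##.#
.....#
.#.#.#
t=2: #....#
....#.
...##.
.....#
..#...
.#.#.#
#..#..
t=3: #...##
...##.
...###
...##.
#.#.#.
##.##.
.##...
t=4: ###.##
#.....
..#..#
..#...
#.#...
#...#.
..#...
t=5: #.##.#
..###.
.#....
..##..
...#.#
...#.#
..#.#.
t=6: .....#
#...##
.#..#.
..###.
...#..
..##.#
###...
t=7: ....#.
#...#.
###...
..#.#.
......
#..##.
######
t=8: ..#...
#..#..
#.#...
..##..
....##
#.....
###...
t=9: #.##..
..##..
..#...
.#####
...###
#.....
#.#...
t=10: ......
......
......
##...#
.#....
##.##.
#.##.#
t=11: ......
......
#.....
##....
....#.
...##.
#.##.#
t=12: ......
......
##....
##...#
...###
..#...
..##.#

12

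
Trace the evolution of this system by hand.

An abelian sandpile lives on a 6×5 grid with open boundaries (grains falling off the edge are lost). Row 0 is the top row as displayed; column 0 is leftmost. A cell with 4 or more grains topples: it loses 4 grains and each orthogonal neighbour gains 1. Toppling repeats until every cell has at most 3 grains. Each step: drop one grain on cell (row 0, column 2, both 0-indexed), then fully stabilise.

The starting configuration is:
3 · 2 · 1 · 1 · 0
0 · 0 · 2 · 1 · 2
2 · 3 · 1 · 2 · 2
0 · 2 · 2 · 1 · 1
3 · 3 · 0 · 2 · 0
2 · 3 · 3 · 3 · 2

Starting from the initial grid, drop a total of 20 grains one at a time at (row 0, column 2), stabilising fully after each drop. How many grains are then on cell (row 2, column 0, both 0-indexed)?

step 0: 3 · 2 · 1 · 1 · 0
0 · 0 · 2 · 1 · 2
2 · 3 · 1 · 2 · 2
0 · 2 · 2 · 1 · 1
3 · 3 · 0 · 2 · 0
2 · 3 · 3 · 3 · 2
step 1: 3 · 2 · 2 · 1 · 0
0 · 0 · 2 · 1 · 2
2 · 3 · 1 · 2 · 2
0 · 2 · 2 · 1 · 1
3 · 3 · 0 · 2 · 0
2 · 3 · 3 · 3 · 2
step 2: 3 · 2 · 3 · 1 · 0
0 · 0 · 2 · 1 · 2
2 · 3 · 1 · 2 · 2
0 · 2 · 2 · 1 · 1
3 · 3 · 0 · 2 · 0
2 · 3 · 3 · 3 · 2
step 3: 3 · 3 · 0 · 2 · 0
0 · 0 · 3 · 1 · 2
2 · 3 · 1 · 2 · 2
0 · 2 · 2 · 1 · 1
3 · 3 · 0 · 2 · 0
2 · 3 · 3 · 3 · 2
step 4: 3 · 3 · 1 · 2 · 0
0 · 0 · 3 · 1 · 2
2 · 3 · 1 · 2 · 2
0 · 2 · 2 · 1 · 1
3 · 3 · 0 · 2 · 0
2 · 3 · 3 · 3 · 2
step 5: 3 · 3 · 2 · 2 · 0
0 · 0 · 3 · 1 · 2
2 · 3 · 1 · 2 · 2
0 · 2 · 2 · 1 · 1
3 · 3 · 0 · 2 · 0
2 · 3 · 3 · 3 · 2
step 6: 3 · 3 · 3 · 2 · 0
0 · 0 · 3 · 1 · 2
2 · 3 · 1 · 2 · 2
0 · 2 · 2 · 1 · 1
3 · 3 · 0 · 2 · 0
2 · 3 · 3 · 3 · 2
step 7: 0 · 1 · 2 · 3 · 0
1 · 2 · 0 · 2 · 2
2 · 3 · 2 · 2 · 2
0 · 2 · 2 · 1 · 1
3 · 3 · 0 · 2 · 0
2 · 3 · 3 · 3 · 2
step 8: 0 · 1 · 3 · 3 · 0
1 · 2 · 0 · 2 · 2
2 · 3 · 2 · 2 · 2
0 · 2 · 2 · 1 · 1
3 · 3 · 0 · 2 · 0
2 · 3 · 3 · 3 · 2
step 9: 0 · 2 · 1 · 0 · 1
1 · 2 · 1 · 3 · 2
2 · 3 · 2 · 2 · 2
0 · 2 · 2 · 1 · 1
3 · 3 · 0 · 2 · 0
2 · 3 · 3 · 3 · 2
step 10: 0 · 2 · 2 · 0 · 1
1 · 2 · 1 · 3 · 2
2 · 3 · 2 · 2 · 2
0 · 2 · 2 · 1 · 1
3 · 3 · 0 · 2 · 0
2 · 3 · 3 · 3 · 2
step 11: 0 · 2 · 3 · 0 · 1
1 · 2 · 1 · 3 · 2
2 · 3 · 2 · 2 · 2
0 · 2 · 2 · 1 · 1
3 · 3 · 0 · 2 · 0
2 · 3 · 3 · 3 · 2
step 12: 0 · 3 · 0 · 1 · 1
1 · 2 · 2 · 3 · 2
2 · 3 · 2 · 2 · 2
0 · 2 · 2 · 1 · 1
3 · 3 · 0 · 2 · 0
2 · 3 · 3 · 3 · 2
step 13: 0 · 3 · 1 · 1 · 1
1 · 2 · 2 · 3 · 2
2 · 3 · 2 · 2 · 2
0 · 2 · 2 · 1 · 1
3 · 3 · 0 · 2 · 0
2 · 3 · 3 · 3 · 2
step 14: 0 · 3 · 2 · 1 · 1
1 · 2 · 2 · 3 · 2
2 · 3 · 2 · 2 · 2
0 · 2 · 2 · 1 · 1
3 · 3 · 0 · 2 · 0
2 · 3 · 3 · 3 · 2
step 15: 0 · 3 · 3 · 1 · 1
1 · 2 · 2 · 3 · 2
2 · 3 · 2 · 2 · 2
0 · 2 · 2 · 1 · 1
3 · 3 · 0 · 2 · 0
2 · 3 · 3 · 3 · 2
step 16: 1 · 0 · 1 · 2 · 1
1 · 3 · 3 · 3 · 2
2 · 3 · 2 · 2 · 2
0 · 2 · 2 · 1 · 1
3 · 3 · 0 · 2 · 0
2 · 3 · 3 · 3 · 2
step 17: 1 · 0 · 2 · 2 · 1
1 · 3 · 3 · 3 · 2
2 · 3 · 2 · 2 · 2
0 · 2 · 2 · 1 · 1
3 · 3 · 0 · 2 · 0
2 · 3 · 3 · 3 · 2
step 18: 1 · 0 · 3 · 2 · 1
1 · 3 · 3 · 3 · 2
2 · 3 · 2 · 2 · 2
0 · 2 · 2 · 1 · 1
3 · 3 · 0 · 2 · 0
2 · 3 · 3 · 3 · 2
step 19: 1 · 2 · 2 · 0 · 2
2 · 1 · 3 · 2 · 3
3 · 1 · 1 · 0 · 3
0 · 3 · 3 · 2 · 1
3 · 3 · 0 · 2 · 0
2 · 3 · 3 · 3 · 2
step 20: 1 · 2 · 3 · 0 · 2
2 · 1 · 3 · 2 · 3
3 · 1 · 1 · 0 · 3
0 · 3 · 3 · 2 · 1
3 · 3 · 0 · 2 · 0
2 · 3 · 3 · 3 · 2

3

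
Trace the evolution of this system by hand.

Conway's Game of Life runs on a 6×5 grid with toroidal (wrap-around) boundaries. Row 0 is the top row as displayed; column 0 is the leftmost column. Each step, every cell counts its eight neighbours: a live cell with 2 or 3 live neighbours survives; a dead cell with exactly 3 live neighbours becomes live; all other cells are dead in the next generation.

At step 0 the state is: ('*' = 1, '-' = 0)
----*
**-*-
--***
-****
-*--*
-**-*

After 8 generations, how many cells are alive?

k=0  ----*
**-*-
--***
-****
-*--*
-**-*
k=1  ----*
**---
-----
-*---
----*
-**-*
k=2  --***
*----
**---
-----
-***-
----*
k=3  *--**
*-**-
**---
*----
--**-
**--*
k=4  -----
--**-
*-*--
*-*-*
--**-
-*---
k=5  --*--
-***-
*-*--
*-*-*
*-***
--*--
k=6  -----
---*-
*----
--*--
*-*--
--*-*
k=7  ---*-
-----
-----
-----
--*--
-*-*-
k=8  --*--
-----
-----
-----
--*--
---*-

3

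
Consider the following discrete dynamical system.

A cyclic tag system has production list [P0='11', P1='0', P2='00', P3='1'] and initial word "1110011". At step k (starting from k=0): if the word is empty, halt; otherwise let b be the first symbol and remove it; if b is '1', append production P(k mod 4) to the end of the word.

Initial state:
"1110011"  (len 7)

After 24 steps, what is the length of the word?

3

[0] "1110011"  (len 7)
[1] "11001111"  (len 8)
[2] "10011110"  (len 8)
[3] "001111000"  (len 9)
[4] "01111000"  (len 8)
[5] "1111000"  (len 7)
[6] "1110000"  (len 7)
[7] "11000000"  (len 8)
[8] "10000001"  (len 8)
[9] "000000111"  (len 9)
[10] "00000111"  (len 8)
[11] "0000111"  (len 7)
[12] "000111"  (len 6)
[13] "00111"  (len 5)
[14] "0111"  (len 4)
[15] "111"  (len 3)
[16] "111"  (len 3)
[17] "1111"  (len 4)
[18] "1110"  (len 4)
[19] "11000"  (len 5)
[20] "10001"  (len 5)
[21] "000111"  (len 6)
[22] "00111"  (len 5)
[23] "0111"  (len 4)
[24] "111"  (len 3)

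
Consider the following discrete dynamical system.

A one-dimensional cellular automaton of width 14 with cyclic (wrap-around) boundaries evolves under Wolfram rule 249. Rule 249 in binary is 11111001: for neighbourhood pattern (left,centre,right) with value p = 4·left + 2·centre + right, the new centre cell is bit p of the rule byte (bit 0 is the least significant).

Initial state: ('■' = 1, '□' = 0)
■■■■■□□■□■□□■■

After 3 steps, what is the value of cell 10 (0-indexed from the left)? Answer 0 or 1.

step 0: ■■■■■□□■□■□□■■
step 1: ■■■■■■□□■□■□■■
step 2: ■■■■■■■□□■□■■■
step 3: ■■■■■■■■□□■■■■

1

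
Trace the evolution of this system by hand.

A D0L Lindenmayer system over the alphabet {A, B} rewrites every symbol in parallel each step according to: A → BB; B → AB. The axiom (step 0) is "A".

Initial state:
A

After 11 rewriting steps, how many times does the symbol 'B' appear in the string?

k=0  A
k=1  BB
k=2  ABAB
k=3  BBABBBAB
k=4  ABABBBABABABBBAB
k=5  BBABBBABABABBBABBBABBBABABABBBAB
k=6  ABABBBABABABBBABBBABBBABABABBBABABABBBABABABBBABBBABBBABABABBBAB
k=7  BBABBBABABABBBABBBABBBABABABBBABABABBBABABABBBABBBABBBABAB…ABABABBBABBBABBBABABABBBABABABBBABABABBBABBBABBBABABABBBAB  (len 128)
k=8  ABABBBABABABBBABBBABBBABABABBBABABABBBABABABBBABBBABBBABAB…ABABABBBABBBABBBABABABBBABABABBBABABABBBABBBABBBABABABBBAB  (len 256)
k=9  BBABBBABABABBBABBBABBBABABABBBABABABBBABABABBBABBBABBBABAB…ABABABBBABBBABBBABABABBBABABABBBABABABBBABBBABBBABABABBBAB  (len 512)
k=10  ABABBBABABABBBABBBABBBABABABBBABABABBBABABABBBABBBABBBABAB…ABABABBBABBBABBBABABABBBABABABBBABABABBBABBBABBBABABABBBAB  (len 1024)
k=11  BBABBBABABABBBABBBABBBABABABBBABABABBBABABABBBABBBABBBABAB…ABABABBBABBBABBBABABABBBABABABBBABABABBBABBBABBBABABABBBAB  (len 2048)

1366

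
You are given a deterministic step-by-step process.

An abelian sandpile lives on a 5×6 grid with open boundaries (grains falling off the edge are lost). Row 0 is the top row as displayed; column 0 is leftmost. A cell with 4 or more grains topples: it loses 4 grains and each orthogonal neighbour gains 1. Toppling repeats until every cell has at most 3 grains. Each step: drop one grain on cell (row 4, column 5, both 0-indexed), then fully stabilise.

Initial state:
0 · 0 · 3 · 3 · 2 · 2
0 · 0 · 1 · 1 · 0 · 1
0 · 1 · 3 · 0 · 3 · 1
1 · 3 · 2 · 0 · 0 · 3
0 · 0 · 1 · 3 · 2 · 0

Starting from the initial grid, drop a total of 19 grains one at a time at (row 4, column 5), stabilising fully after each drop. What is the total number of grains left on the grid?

39

step 0: 0 · 0 · 3 · 3 · 2 · 2
0 · 0 · 1 · 1 · 0 · 1
0 · 1 · 3 · 0 · 3 · 1
1 · 3 · 2 · 0 · 0 · 3
0 · 0 · 1 · 3 · 2 · 0
step 1: 0 · 0 · 3 · 3 · 2 · 2
0 · 0 · 1 · 1 · 0 · 1
0 · 1 · 3 · 0 · 3 · 1
1 · 3 · 2 · 0 · 0 · 3
0 · 0 · 1 · 3 · 2 · 1
step 2: 0 · 0 · 3 · 3 · 2 · 2
0 · 0 · 1 · 1 · 0 · 1
0 · 1 · 3 · 0 · 3 · 1
1 · 3 · 2 · 0 · 0 · 3
0 · 0 · 1 · 3 · 2 · 2
step 3: 0 · 0 · 3 · 3 · 2 · 2
0 · 0 · 1 · 1 · 0 · 1
0 · 1 · 3 · 0 · 3 · 1
1 · 3 · 2 · 0 · 0 · 3
0 · 0 · 1 · 3 · 2 · 3
step 4: 0 · 0 · 3 · 3 · 2 · 2
0 · 0 · 1 · 1 · 0 · 1
0 · 1 · 3 · 0 · 3 · 2
1 · 3 · 2 · 0 · 1 · 0
0 · 0 · 1 · 3 · 3 · 1
step 5: 0 · 0 · 3 · 3 · 2 · 2
0 · 0 · 1 · 1 · 0 · 1
0 · 1 · 3 · 0 · 3 · 2
1 · 3 · 2 · 0 · 1 · 0
0 · 0 · 1 · 3 · 3 · 2
step 6: 0 · 0 · 3 · 3 · 2 · 2
0 · 0 · 1 · 1 · 0 · 1
0 · 1 · 3 · 0 · 3 · 2
1 · 3 · 2 · 0 · 1 · 0
0 · 0 · 1 · 3 · 3 · 3
step 7: 0 · 0 · 3 · 3 · 2 · 2
0 · 0 · 1 · 1 · 0 · 1
0 · 1 · 3 · 0 · 3 · 2
1 · 3 · 2 · 1 · 2 · 1
0 · 0 · 2 · 0 · 1 · 1
step 8: 0 · 0 · 3 · 3 · 2 · 2
0 · 0 · 1 · 1 · 0 · 1
0 · 1 · 3 · 0 · 3 · 2
1 · 3 · 2 · 1 · 2 · 1
0 · 0 · 2 · 0 · 1 · 2
step 9: 0 · 0 · 3 · 3 · 2 · 2
0 · 0 · 1 · 1 · 0 · 1
0 · 1 · 3 · 0 · 3 · 2
1 · 3 · 2 · 1 · 2 · 1
0 · 0 · 2 · 0 · 1 · 3
step 10: 0 · 0 · 3 · 3 · 2 · 2
0 · 0 · 1 · 1 · 0 · 1
0 · 1 · 3 · 0 · 3 · 2
1 · 3 · 2 · 1 · 2 · 2
0 · 0 · 2 · 0 · 2 · 0
step 11: 0 · 0 · 3 · 3 · 2 · 2
0 · 0 · 1 · 1 · 0 · 1
0 · 1 · 3 · 0 · 3 · 2
1 · 3 · 2 · 1 · 2 · 2
0 · 0 · 2 · 0 · 2 · 1
step 12: 0 · 0 · 3 · 3 · 2 · 2
0 · 0 · 1 · 1 · 0 · 1
0 · 1 · 3 · 0 · 3 · 2
1 · 3 · 2 · 1 · 2 · 2
0 · 0 · 2 · 0 · 2 · 2
step 13: 0 · 0 · 3 · 3 · 2 · 2
0 · 0 · 1 · 1 · 0 · 1
0 · 1 · 3 · 0 · 3 · 2
1 · 3 · 2 · 1 · 2 · 2
0 · 0 · 2 · 0 · 2 · 3
step 14: 0 · 0 · 3 · 3 · 2 · 2
0 · 0 · 1 · 1 · 0 · 1
0 · 1 · 3 · 0 · 3 · 2
1 · 3 · 2 · 1 · 2 · 3
0 · 0 · 2 · 0 · 3 · 0
step 15: 0 · 0 · 3 · 3 · 2 · 2
0 · 0 · 1 · 1 · 0 · 1
0 · 1 · 3 · 0 · 3 · 2
1 · 3 · 2 · 1 · 2 · 3
0 · 0 · 2 · 0 · 3 · 1
step 16: 0 · 0 · 3 · 3 · 2 · 2
0 · 0 · 1 · 1 · 0 · 1
0 · 1 · 3 · 0 · 3 · 2
1 · 3 · 2 · 1 · 2 · 3
0 · 0 · 2 · 0 · 3 · 2
step 17: 0 · 0 · 3 · 3 · 2 · 2
0 · 0 · 1 · 1 · 0 · 1
0 · 1 · 3 · 0 · 3 · 2
1 · 3 · 2 · 1 · 2 · 3
0 · 0 · 2 · 0 · 3 · 3
step 18: 0 · 0 · 3 · 3 · 2 · 2
0 · 0 · 1 · 1 · 1 · 2
0 · 1 · 3 · 1 · 1 · 0
1 · 3 · 2 · 2 · 1 · 2
0 · 0 · 2 · 1 · 1 · 2
step 19: 0 · 0 · 3 · 3 · 2 · 2
0 · 0 · 1 · 1 · 1 · 2
0 · 1 · 3 · 1 · 1 · 0
1 · 3 · 2 · 2 · 1 · 2
0 · 0 · 2 · 1 · 1 · 3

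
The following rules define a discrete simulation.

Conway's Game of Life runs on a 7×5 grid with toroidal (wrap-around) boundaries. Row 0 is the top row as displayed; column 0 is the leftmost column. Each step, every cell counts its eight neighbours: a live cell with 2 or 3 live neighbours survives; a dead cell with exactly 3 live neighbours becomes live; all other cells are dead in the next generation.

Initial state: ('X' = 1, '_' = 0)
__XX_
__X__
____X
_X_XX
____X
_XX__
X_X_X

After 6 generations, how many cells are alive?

11

[0] __XX_
__X__
____X
_X_XX
____X
_XX__
X_X_X
[1] __X_X
__X__
X_X_X
___XX
_X__X
_XX_X
X___X
[2] XX__X
X_X_X
XXX_X
_XX__
_X__X
_XX_X
__X_X
[3] __X__
__X__
____X
____X
_____
_XX_X
__X_X
[4] _XX__
___X_
___X_
_____
X__X_
XXX__
X_X__
[5] _XXX_
___X_
_____
____X
X_X_X
X_XX_
X__X_
[6] _X_X_
___X_
_____
X__XX
X_X__
X_X__
X____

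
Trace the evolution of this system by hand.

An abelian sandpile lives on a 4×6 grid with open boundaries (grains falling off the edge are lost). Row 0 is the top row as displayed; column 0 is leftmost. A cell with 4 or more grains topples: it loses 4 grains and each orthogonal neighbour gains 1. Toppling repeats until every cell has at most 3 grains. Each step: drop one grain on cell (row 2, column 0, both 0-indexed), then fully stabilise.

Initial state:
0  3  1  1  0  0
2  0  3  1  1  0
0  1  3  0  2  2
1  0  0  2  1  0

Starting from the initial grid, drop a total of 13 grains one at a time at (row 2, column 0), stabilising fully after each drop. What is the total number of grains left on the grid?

0) 0  3  1  1  0  0
2  0  3  1  1  0
0  1  3  0  2  2
1  0  0  2  1  0
1) 0  3  1  1  0  0
2  0  3  1  1  0
1  1  3  0  2  2
1  0  0  2  1  0
2) 0  3  1  1  0  0
2  0  3  1  1  0
2  1  3  0  2  2
1  0  0  2  1  0
3) 0  3  1  1  0  0
2  0  3  1  1  0
3  1  3  0  2  2
1  0  0  2  1  0
4) 0  3  1  1  0  0
3  0  3  1  1  0
0  2  3  0  2  2
2  0  0  2  1  0
5) 0  3  1  1  0  0
3  0  3  1  1  0
1  2  3  0  2  2
2  0  0  2  1  0
6) 0  3  1  1  0  0
3  0  3  1  1  0
2  2  3  0  2  2
2  0  0  2  1  0
7) 0  3  1  1  0  0
3  0  3  1  1  0
3  2  3  0  2  2
2  0  0  2  1  0
8) 1  3  1  1  0  0
0  1  3  1  1  0
1  3  3  0  2  2
3  0  0  2  1  0
9) 1  3  1  1  0  0
0  1  3  1  1  0
2  3  3  0  2  2
3  0  0  2  1  0
10) 1  3  1  1  0  0
0  1  3  1  1  0
3  3  3  0  2  2
3  0  0  2  1  0
11) 1  3  2  1  0  0
1  3  0  2  1  0
2  1  1  1  2  2
0  2  1  2  1  0
12) 1  3  2  1  0  0
1  3  0  2  1  0
3  1  1  1  2  2
0  2  1  2  1  0
13) 1  3  2  1  0  0
2  3  0  2  1  0
0  2  1  1  2  2
1  2  1  2  1  0

30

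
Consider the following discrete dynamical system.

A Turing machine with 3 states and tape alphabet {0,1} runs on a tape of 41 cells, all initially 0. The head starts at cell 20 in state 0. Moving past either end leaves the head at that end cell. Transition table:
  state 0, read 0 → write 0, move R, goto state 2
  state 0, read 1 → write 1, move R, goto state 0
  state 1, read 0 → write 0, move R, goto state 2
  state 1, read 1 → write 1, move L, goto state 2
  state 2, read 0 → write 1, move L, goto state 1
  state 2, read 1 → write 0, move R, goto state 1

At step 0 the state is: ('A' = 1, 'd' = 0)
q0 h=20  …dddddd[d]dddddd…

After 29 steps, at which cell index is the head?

k=0  q0 h=20  …dddddd[d]dddddd…
k=1  q2 h=21  …dddddd[d]dddddd…
k=2  q1 h=20  …dddddd[d]Addddd…
k=3  q2 h=21  …dddddd[A]dddddd…
k=4  q1 h=22  …dddddd[d]dddddd…
k=5  q2 h=23  …dddddd[d]dddddd…
k=6  q1 h=22  …dddddd[d]Addddd…
k=7  q2 h=23  …dddddd[A]dddddd…
k=8  q1 h=24  …dddddd[d]dddddd…
k=9  q2 h=25  …dddddd[d]dddddd…
k=10  q1 h=24  …dddddd[d]Addddd…
k=11  q2 h=25  …dddddd[A]dddddd…
k=12  q1 h=26  …dddddd[d]dddddd…
k=13  q2 h=27  …dddddd[d]dddddd…
k=14  q1 h=26  …dddddd[d]Addddd…
k=15  q2 h=27  …dddddd[A]dddddd…
k=16  q1 h=28  …dddddd[d]dddddd…
k=17  q2 h=29  …dddddd[d]dddddd…
k=18  q1 h=28  …dddddd[d]Addddd…
k=19  q2 h=29  …dddddd[A]dddddd…
k=20  q1 h=30  …dddddd[d]dddddd…
k=21  q2 h=31  …dddddd[d]dddddd…
k=22  q1 h=30  …dddddd[d]Addddd…
k=23  q2 h=31  …dddddd[A]dddddd…
k=24  q1 h=32  …dddddd[d]dddddd…
k=25  q2 h=33  …dddddd[d]dddddd…
k=26  q1 h=32  …dddddd[d]Addddd…
k=27  q2 h=33  …dddddd[A]dddddd…
k=28  q1 h=34  …dddddd[d]dddddd|
k=29  q2 h=35  …dddddd[d]ddddd|

35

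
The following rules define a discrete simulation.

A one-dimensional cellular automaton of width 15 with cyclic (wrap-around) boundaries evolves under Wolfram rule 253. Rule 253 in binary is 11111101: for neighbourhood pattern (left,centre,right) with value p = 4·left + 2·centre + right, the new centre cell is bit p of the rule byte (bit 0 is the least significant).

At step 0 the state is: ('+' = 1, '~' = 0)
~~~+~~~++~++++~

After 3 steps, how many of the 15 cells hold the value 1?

15

t=0: ~~~+~~~++~++++~
t=1: ++~+++~++++++++
t=2: +++++++++++++++
t=3: +++++++++++++++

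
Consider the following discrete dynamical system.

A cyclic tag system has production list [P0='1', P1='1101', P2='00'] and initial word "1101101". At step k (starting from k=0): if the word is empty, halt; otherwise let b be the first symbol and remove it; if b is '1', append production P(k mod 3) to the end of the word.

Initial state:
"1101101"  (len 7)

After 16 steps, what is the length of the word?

[0] "1101101"  (len 7)
[1] "1011011"  (len 7)
[2] "0110111101"  (len 10)
[3] "110111101"  (len 9)
[4] "101111011"  (len 9)
[5] "011110111101"  (len 12)
[6] "11110111101"  (len 11)
[7] "11101111011"  (len 11)
[8] "11011110111101"  (len 14)
[9] "101111011110100"  (len 15)
[10] "011110111101001"  (len 15)
[11] "11110111101001"  (len 14)
[12] "111011110100100"  (len 15)
[13] "110111101001001"  (len 15)
[14] "101111010010011101"  (len 18)
[15] "0111101001001110100"  (len 19)
[16] "111101001001110100"  (len 18)

18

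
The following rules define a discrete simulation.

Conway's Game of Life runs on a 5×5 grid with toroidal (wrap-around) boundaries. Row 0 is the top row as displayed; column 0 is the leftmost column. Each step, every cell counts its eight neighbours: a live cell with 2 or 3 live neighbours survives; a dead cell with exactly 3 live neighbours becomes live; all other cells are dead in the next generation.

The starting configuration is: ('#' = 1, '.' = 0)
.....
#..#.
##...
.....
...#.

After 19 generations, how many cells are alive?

6

0) .....
#..#.
##...
.....
...#.
1) ....#
##..#
##..#
.....
.....
2) ....#
.#.#.
.#..#
#....
.....
3) .....
..###
.##.#
#....
.....
4) ...#.
###.#
.##.#
##...
.....
5) #####
....#
....#
###..
.....
6) #####
.##..
.#.##
##...
.....
7) #..##
.....
...##
###.#
...#.
8) ...##
#....
.####
###..
.....
9) ....#
##...
...##
#...#
#####
10) .....
#..#.
.#.#.
.....
.##..
11) .##..
..#.#
..#.#
.#...
.....
12) .###.
#.#..
###..
.....
.##..
13) #..#.
#...#
#.#..
#....
.#.#.
14) ####.
#..#.
#....
#.#.#
###..
15) ...#.
#..#.
#..#.
..###
.....
16) ....#
..##.
##...
..###
..#.#
17) ..#.#
#####
##...
..#.#
#.#.#
18) .....
.....
.....
..#.#
#.#.#
19) .....
.....
.....
##..#
##..#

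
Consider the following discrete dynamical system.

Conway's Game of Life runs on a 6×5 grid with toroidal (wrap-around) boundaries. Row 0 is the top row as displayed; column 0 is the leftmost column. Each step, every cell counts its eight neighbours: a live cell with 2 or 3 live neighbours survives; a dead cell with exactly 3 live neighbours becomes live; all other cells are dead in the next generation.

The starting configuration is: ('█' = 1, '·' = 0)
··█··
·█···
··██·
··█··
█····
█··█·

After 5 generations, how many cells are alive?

1

step 0: ··█··
·█···
··██·
··█··
█····
█··█·
step 1: ·██··
·█·█·
·███·
·███·
·█··█
·█··█
step 2: ·█·█·
█··█·
█···█
····█
·█··█
·█·█·
step 3: ██·█·
████·
█··█·
···██
··███
·█·██
step 4: ·····
···█·
█····
█····
·····
·█···
step 5: ·····
·····
····█
·····
·····
·····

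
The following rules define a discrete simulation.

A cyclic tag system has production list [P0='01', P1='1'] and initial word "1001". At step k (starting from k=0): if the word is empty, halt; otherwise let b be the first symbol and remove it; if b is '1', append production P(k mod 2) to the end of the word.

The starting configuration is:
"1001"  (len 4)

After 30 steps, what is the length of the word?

2

step 0: "1001"  (len 4)
step 1: "00101"  (len 5)
step 2: "0101"  (len 4)
step 3: "101"  (len 3)
step 4: "011"  (len 3)
step 5: "11"  (len 2)
step 6: "11"  (len 2)
step 7: "101"  (len 3)
step 8: "011"  (len 3)
step 9: "11"  (len 2)
step 10: "11"  (len 2)
step 11: "101"  (len 3)
step 12: "011"  (len 3)
step 13: "11"  (len 2)
step 14: "11"  (len 2)
step 15: "101"  (len 3)
step 16: "011"  (len 3)
step 17: "11"  (len 2)
step 18: "11"  (len 2)
step 19: "101"  (len 3)
step 20: "011"  (len 3)
step 21: "11"  (len 2)
step 22: "11"  (len 2)
step 23: "101"  (len 3)
step 24: "011"  (len 3)
step 25: "11"  (len 2)
step 26: "11"  (len 2)
step 27: "101"  (len 3)
step 28: "011"  (len 3)
step 29: "11"  (len 2)
step 30: "11"  (len 2)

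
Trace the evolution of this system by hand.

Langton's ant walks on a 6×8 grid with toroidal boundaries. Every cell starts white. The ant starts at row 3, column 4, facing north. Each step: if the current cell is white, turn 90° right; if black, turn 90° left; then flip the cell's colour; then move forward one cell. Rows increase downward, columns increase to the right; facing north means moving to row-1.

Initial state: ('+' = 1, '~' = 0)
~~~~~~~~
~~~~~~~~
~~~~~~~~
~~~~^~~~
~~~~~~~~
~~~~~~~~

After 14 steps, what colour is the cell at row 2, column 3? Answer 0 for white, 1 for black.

1

gen 0: ~~~~~~~~
~~~~~~~~
~~~~~~~~
~~~~^~~~
~~~~~~~~
~~~~~~~~
gen 1: ~~~~~~~~
~~~~~~~~
~~~~~~~~
~~~~+>~~
~~~~~~~~
~~~~~~~~
gen 2: ~~~~~~~~
~~~~~~~~
~~~~~~~~
~~~~++~~
~~~~~v~~
~~~~~~~~
gen 3: ~~~~~~~~
~~~~~~~~
~~~~~~~~
~~~~++~~
~~~~<+~~
~~~~~~~~
gen 4: ~~~~~~~~
~~~~~~~~
~~~~~~~~
~~~~^+~~
~~~~++~~
~~~~~~~~
gen 5: ~~~~~~~~
~~~~~~~~
~~~~~~~~
~~~<~+~~
~~~~++~~
~~~~~~~~
gen 6: ~~~~~~~~
~~~~~~~~
~~~^~~~~
~~~+~+~~
~~~~++~~
~~~~~~~~
gen 7: ~~~~~~~~
~~~~~~~~
~~~+>~~~
~~~+~+~~
~~~~++~~
~~~~~~~~
gen 8: ~~~~~~~~
~~~~~~~~
~~~++~~~
~~~+v+~~
~~~~++~~
~~~~~~~~
gen 9: ~~~~~~~~
~~~~~~~~
~~~++~~~
~~~<++~~
~~~~++~~
~~~~~~~~
gen 10: ~~~~~~~~
~~~~~~~~
~~~++~~~
~~~~++~~
~~~v++~~
~~~~~~~~
gen 11: ~~~~~~~~
~~~~~~~~
~~~++~~~
~~~~++~~
~~<+++~~
~~~~~~~~
gen 12: ~~~~~~~~
~~~~~~~~
~~~++~~~
~~^~++~~
~~++++~~
~~~~~~~~
gen 13: ~~~~~~~~
~~~~~~~~
~~~++~~~
~~+>++~~
~~++++~~
~~~~~~~~
gen 14: ~~~~~~~~
~~~~~~~~
~~~++~~~
~~++++~~
~~+v++~~
~~~~~~~~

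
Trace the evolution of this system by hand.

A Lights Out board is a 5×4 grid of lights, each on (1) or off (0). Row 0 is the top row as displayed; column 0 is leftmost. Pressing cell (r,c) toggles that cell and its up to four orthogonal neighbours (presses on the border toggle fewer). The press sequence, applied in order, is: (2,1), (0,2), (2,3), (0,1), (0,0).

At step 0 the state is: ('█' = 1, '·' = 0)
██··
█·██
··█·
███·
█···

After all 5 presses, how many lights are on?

10

k=0  ██··
█·██
··█·
███·
█···
k=1  ██··
████
██··
█·█·
█···
k=2  █·██
██·█
██··
█·█·
█···
k=3  █·██
██··
████
█·██
█···
k=4  ·█·█
█···
████
█·██
█···
k=5  █··█
····
████
█·██
█···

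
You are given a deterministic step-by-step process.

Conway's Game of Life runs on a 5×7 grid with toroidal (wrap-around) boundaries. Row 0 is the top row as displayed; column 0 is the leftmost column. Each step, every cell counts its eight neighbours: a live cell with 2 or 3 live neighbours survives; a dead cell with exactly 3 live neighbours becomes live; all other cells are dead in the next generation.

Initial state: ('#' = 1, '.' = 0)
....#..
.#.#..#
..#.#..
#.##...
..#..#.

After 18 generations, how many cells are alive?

[0] ....#..
.#.#..#
..#.#..
#.##...
..#..#.
[1] ..####.
..####.
#...#..
..#.#..
.##.#..
[2] .......
.##...#
.##....
..#.##.
.#.....
[3] ###....
###....
#....#.
..##...
.......
[4] #.#....
..#....
#..#..#
.......
...#...
[5] .###...
#.##..#
.......
.......
.......
[6] ##.#...
#..#...
.......
.......
..#....
[7] ##.#...
###....
.......
.......
.##....
[8] ...#...
#.#....
.#.....
.......
###....
[9] #..#...
.##....
.#.....
#.#....
.##....
[10] #..#...
###....
#......
#.#....
#.##...
[11] #..#..#
#.#...#
#.#...#
#.##..#
#.##..#
[12] ...#.#.
..##.#.
..#..#.
.....#.
....##.
[13] ..##.##
..##.##
..##.##
.....##
.....##
[14] #.##...
##.....
#.##...
#......
#......
[15] #.#...#
#.....#
#.#...#
#.....#
#.....#
[16] .....#.
.....#.
.....#.
.....#.
.....#.
[17] ....###
....###
....###
....###
....###
[18] #..#...
#..#...
#..#...
#..#...
#..#...

10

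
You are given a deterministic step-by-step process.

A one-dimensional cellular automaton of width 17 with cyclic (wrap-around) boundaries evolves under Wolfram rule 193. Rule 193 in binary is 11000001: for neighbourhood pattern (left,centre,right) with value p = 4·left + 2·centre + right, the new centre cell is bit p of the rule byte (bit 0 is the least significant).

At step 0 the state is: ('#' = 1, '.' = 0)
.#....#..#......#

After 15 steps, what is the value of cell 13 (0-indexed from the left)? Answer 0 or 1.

k=0  .#....#..#......#
k=1  ...##......####..
k=2  ##..#.####..###.#
k=3  ##.....###...##..
k=4  .#.###..##.#..#..
k=5  ....##...#......#
k=6  .##..#.#...####..
k=7  ..#......#..###.#
k=8  ....####.....##..
k=9  ###..###.###..#.#
k=10  ###...##..##.....
k=11  .##.#..#...#.###.
k=12  ..#......#....##.
k=13  #...####...##..#.
k=14  ..#..###.#..#....
k=15  #.....##......###

0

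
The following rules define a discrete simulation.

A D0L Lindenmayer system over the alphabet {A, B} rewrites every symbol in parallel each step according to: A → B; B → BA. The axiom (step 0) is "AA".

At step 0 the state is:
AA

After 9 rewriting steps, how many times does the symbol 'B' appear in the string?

68

step 0: AA
step 1: BB
step 2: BABA
step 3: BABBAB
step 4: BABBABABBA
step 5: BABBABABBABBABAB
step 6: BABBABABBABBABABBABABBABBA
step 7: BABBABABBABBABABBABABBABBABABBABBABABBABAB
step 8: BABBABABBABBABABBABABBABBABABBABBABABBABABBABBABABBABABBABBABABBABBA
step 9: BABBABABBABBABABBABABBABBABABBABBABABBABABBABBABABBABABBABBABABBABBABABBABABBABBABABBABBABABBABABBABBABABBABAB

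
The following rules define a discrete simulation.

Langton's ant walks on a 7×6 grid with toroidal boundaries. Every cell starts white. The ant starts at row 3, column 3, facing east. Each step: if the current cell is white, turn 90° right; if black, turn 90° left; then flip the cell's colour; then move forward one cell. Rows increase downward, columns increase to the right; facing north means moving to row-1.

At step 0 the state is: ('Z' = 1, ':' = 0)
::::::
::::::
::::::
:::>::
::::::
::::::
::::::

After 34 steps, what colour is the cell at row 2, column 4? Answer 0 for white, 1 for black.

1

0) ::::::
::::::
::::::
:::>::
::::::
::::::
::::::
1) ::::::
::::::
::::::
:::Z::
:::v::
::::::
::::::
2) ::::::
::::::
::::::
:::Z::
::<Z::
::::::
::::::
3) ::::::
::::::
::::::
::^Z::
::ZZ::
::::::
::::::
4) ::::::
::::::
::::::
::Z>::
::ZZ::
::::::
::::::
5) ::::::
::::::
:::^::
::Z:::
::ZZ::
::::::
::::::
6) ::::::
::::::
:::Z>:
::Z:::
::ZZ::
::::::
::::::
7) ::::::
::::::
:::ZZ:
::Z:v:
::ZZ::
::::::
::::::
8) ::::::
::::::
:::ZZ:
::Z<Z:
::ZZ::
::::::
::::::
9) ::::::
::::::
:::^Z:
::ZZZ:
::ZZ::
::::::
::::::
10) ::::::
::::::
::<:Z:
::ZZZ:
::ZZ::
::::::
::::::
11) ::::::
::^:::
::Z:Z:
::ZZZ:
::ZZ::
::::::
::::::
12) ::::::
::Z>::
::Z:Z:
::ZZZ:
::ZZ::
::::::
::::::
13) ::::::
::ZZ::
::ZvZ:
::ZZZ:
::ZZ::
::::::
::::::
14) ::::::
::ZZ::
::<ZZ:
::ZZZ:
::ZZ::
::::::
::::::
15) ::::::
::ZZ::
:::ZZ:
::vZZ:
::ZZ::
::::::
::::::
16) ::::::
::ZZ::
:::ZZ:
:::>Z:
::ZZ::
::::::
::::::
17) ::::::
::ZZ::
:::^Z:
::::Z:
::ZZ::
::::::
::::::
18) ::::::
::ZZ::
::<:Z:
::::Z:
::ZZ::
::::::
::::::
19) ::::::
::^Z::
::Z:Z:
::::Z:
::ZZ::
::::::
::::::
20) ::::::
:<:Z::
::Z:Z:
::::Z:
::ZZ::
::::::
::::::
21) :^::::
:Z:Z::
::Z:Z:
::::Z:
::ZZ::
::::::
::::::
22) :Z>:::
:Z:Z::
::Z:Z:
::::Z:
::ZZ::
::::::
::::::
23) :ZZ:::
:ZvZ::
::Z:Z:
::::Z:
::ZZ::
::::::
::::::
24) :ZZ:::
:<ZZ::
::Z:Z:
::::Z:
::ZZ::
::::::
::::::
25) :ZZ:::
::ZZ::
:vZ:Z:
::::Z:
::ZZ::
::::::
::::::
26) :ZZ:::
::ZZ::
<ZZ:Z:
::::Z:
::ZZ::
::::::
::::::
27) :ZZ:::
^:ZZ::
ZZZ:Z:
::::Z:
::ZZ::
::::::
::::::
28) :ZZ:::
Z>ZZ::
ZZZ:Z:
::::Z:
::ZZ::
::::::
::::::
29) :ZZ:::
ZZZZ::
ZvZ:Z:
::::Z:
::ZZ::
::::::
::::::
30) :ZZ:::
ZZZZ::
Z:>:Z:
::::Z:
::ZZ::
::::::
::::::
31) :ZZ:::
ZZ^Z::
Z:::Z:
::::Z:
::ZZ::
::::::
::::::
32) :ZZ:::
Z<:Z::
Z:::Z:
::::Z:
::ZZ::
::::::
::::::
33) :ZZ:::
Z::Z::
Zv::Z:
::::Z:
::ZZ::
::::::
::::::
34) :ZZ:::
Z::Z::
<Z::Z:
::::Z:
::ZZ::
::::::
::::::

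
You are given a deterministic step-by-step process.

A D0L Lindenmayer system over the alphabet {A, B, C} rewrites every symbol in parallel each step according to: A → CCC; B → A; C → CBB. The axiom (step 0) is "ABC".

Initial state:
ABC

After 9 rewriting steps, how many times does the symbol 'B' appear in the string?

1706

step 0: ABC
step 1: CCCACBB
step 2: CBBCBBCBBCCCCBBAA
step 3: CBBAACBBAACBBAACBBCBBCBBCBBAACCCCCC
step 4: CBBAACCCCCCCBBAACCCCCCCBBAACCCCCCCBBAACBBAACBBAACBBAACCCCCCCBBCBBCBBCBBCBBCBB
step 5: CBBAACCCCCCCBBCBBCBBCBBCBBCBBCBBAACCCCCCCBBCBBCBBCBBCBBCBB…BBAACCCCCCCBBCBBCBBCBBCBBCBBCBBAACBBAACBBAACBBAACBBAACBBAA  (len 179)
step 6: CBBAACCCCCCCBBCBBCBBCBBCBBCBBCBBAACBBAACBBAACBBAACBBAACBBA…CCCCBBAACCCCCCCBBAACCCCCCCBBAACCCCCCCBBAACCCCCCCBBAACCCCCC  (len 389)
step 7: CBBAACCCCCCCBBCBBCBBCBBCBBCBBCBBAACBBAACBBAACBBAACBBAACBBA…CBBAACCCCCCCBBCBBCBBCBBCBBCBBCBBAACCCCCCCBBCBBCBBCBBCBBCBB  (len 851)
step 8: CBBAACCCCCCCBBCBBCBBCBBCBBCBBCBBAACBBAACBBAACBBAACBBAACBBA…BBAACCCCCCCBBCBBCBBCBBCBBCBBCBBAACBBAACBBAACBBAACBBAACBBAA  (len 1925)
step 9: CBBAACCCCCCCBBCBBCBBCBBCBBCBBCBBAACBBAACBBAACBBAACBBAACBBA…CCCCBBAACCCCCCCBBAACCCCCCCBBAACCCCCCCBBAACCCCCCCBBAACCCCCC  (len 4259)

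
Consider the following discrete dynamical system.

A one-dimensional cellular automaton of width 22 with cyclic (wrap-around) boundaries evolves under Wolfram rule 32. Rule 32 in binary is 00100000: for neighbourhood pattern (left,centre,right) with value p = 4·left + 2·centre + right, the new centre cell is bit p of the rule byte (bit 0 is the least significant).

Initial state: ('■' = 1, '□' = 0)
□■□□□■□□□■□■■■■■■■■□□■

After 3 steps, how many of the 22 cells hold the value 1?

0

step 0: □■□□□■□□□■□■■■■■■■■□□■
step 1: ■□□□□□□□□□■□□□□□□□□□□□
step 2: □□□□□□□□□□□□□□□□□□□□□□
step 3: □□□□□□□□□□□□□□□□□□□□□□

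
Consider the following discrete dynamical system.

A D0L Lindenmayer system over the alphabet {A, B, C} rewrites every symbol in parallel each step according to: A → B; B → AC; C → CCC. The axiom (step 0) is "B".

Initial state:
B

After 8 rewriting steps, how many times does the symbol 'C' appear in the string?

step 0: B
step 1: AC
step 2: BCCC
step 3: ACCCCCCCCCC
step 4: BCCCCCCCCCCCCCCCCCCCCCCCCCCCCCC
step 5: ACCCCCCCCCCCCCCCCCCCCCCCCCCCCCCCCCCCCCCCCCCCCCCCCCCCCCCCCCCCCCCCCCCCCCCCCCCCCCCCCCCCCCCCCCCC
step 6: BCCCCCCCCCCCCCCCCCCCCCCCCCCCCCCCCCCCCCCCCCCCCCCCCCCCCCCCCC…CCCCCCCCCCCCCCCCCCCCCCCCCCCCCCCCCCCCCCCCCCCCCCCCCCCCCCCCCC  (len 274)
step 7: ACCCCCCCCCCCCCCCCCCCCCCCCCCCCCCCCCCCCCCCCCCCCCCCCCCCCCCCCC…CCCCCCCCCCCCCCCCCCCCCCCCCCCCCCCCCCCCCCCCCCCCCCCCCCCCCCCCCC  (len 821)
step 8: BCCCCCCCCCCCCCCCCCCCCCCCCCCCCCCCCCCCCCCCCCCCCCCCCCCCCCCCCC…CCCCCCCCCCCCCCCCCCCCCCCCCCCCCCCCCCCCCCCCCCCCCCCCCCCCCCCCCC  (len 2461)

2460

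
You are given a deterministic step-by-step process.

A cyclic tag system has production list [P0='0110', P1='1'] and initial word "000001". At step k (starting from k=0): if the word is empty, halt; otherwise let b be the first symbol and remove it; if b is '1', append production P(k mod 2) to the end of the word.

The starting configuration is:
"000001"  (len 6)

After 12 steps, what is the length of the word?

[0] "000001"  (len 6)
[1] "00001"  (len 5)
[2] "0001"  (len 4)
[3] "001"  (len 3)
[4] "01"  (len 2)
[5] "1"  (len 1)
[6] "1"  (len 1)
[7] "0110"  (len 4)
[8] "110"  (len 3)
[9] "100110"  (len 6)
[10] "001101"  (len 6)
[11] "01101"  (len 5)
[12] "1101"  (len 4)

4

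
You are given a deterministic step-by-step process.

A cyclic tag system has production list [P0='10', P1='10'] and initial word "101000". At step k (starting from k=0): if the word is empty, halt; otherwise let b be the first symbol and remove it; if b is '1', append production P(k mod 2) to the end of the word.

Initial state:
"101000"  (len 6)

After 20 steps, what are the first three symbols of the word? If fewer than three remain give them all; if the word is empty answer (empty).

101

gen 0: "101000"  (len 6)
gen 1: "0100010"  (len 7)
gen 2: "100010"  (len 6)
gen 3: "0001010"  (len 7)
gen 4: "001010"  (len 6)
gen 5: "01010"  (len 5)
gen 6: "1010"  (len 4)
gen 7: "01010"  (len 5)
gen 8: "1010"  (len 4)
gen 9: "01010"  (len 5)
gen 10: "1010"  (len 4)
gen 11: "01010"  (len 5)
gen 12: "1010"  (len 4)
gen 13: "01010"  (len 5)
gen 14: "1010"  (len 4)
gen 15: "01010"  (len 5)
gen 16: "1010"  (len 4)
gen 17: "01010"  (len 5)
gen 18: "1010"  (len 4)
gen 19: "01010"  (len 5)
gen 20: "1010"  (len 4)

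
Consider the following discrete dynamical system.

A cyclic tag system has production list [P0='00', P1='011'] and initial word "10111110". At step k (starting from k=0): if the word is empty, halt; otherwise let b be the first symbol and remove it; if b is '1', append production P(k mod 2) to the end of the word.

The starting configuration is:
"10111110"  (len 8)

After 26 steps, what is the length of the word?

11

gen 0: "10111110"  (len 8)
gen 1: "011111000"  (len 9)
gen 2: "11111000"  (len 8)
gen 3: "111100000"  (len 9)
gen 4: "11100000011"  (len 11)
gen 5: "110000001100"  (len 12)
gen 6: "10000001100011"  (len 14)
gen 7: "000000110001100"  (len 15)
gen 8: "00000110001100"  (len 14)
gen 9: "0000110001100"  (len 13)
gen 10: "000110001100"  (len 12)
gen 11: "00110001100"  (len 11)
gen 12: "0110001100"  (len 10)
gen 13: "110001100"  (len 9)
gen 14: "10001100011"  (len 11)
gen 15: "000110001100"  (len 12)
gen 16: "00110001100"  (len 11)
gen 17: "0110001100"  (len 10)
gen 18: "110001100"  (len 9)
gen 19: "1000110000"  (len 10)
gen 20: "000110000011"  (len 12)
gen 21: "00110000011"  (len 11)
gen 22: "0110000011"  (len 10)
gen 23: "110000011"  (len 9)
gen 24: "10000011011"  (len 11)
gen 25: "000001101100"  (len 12)
gen 26: "00001101100"  (len 11)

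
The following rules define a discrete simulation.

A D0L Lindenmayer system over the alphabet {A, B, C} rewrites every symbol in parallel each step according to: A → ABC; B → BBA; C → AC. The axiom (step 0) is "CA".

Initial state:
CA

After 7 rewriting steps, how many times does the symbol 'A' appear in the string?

step 0: CA
step 1: ACABC
step 2: ABCACABCBBAAC
step 3: ABCBBAACABCACABCBBAACBBABBAABCABCAC
step 4: ABCBBAACBBABBAABCABCACABCBBAACABCACABCBBAACBBABBAABCABCACBBABBAABCBBABBAABCABCBBAACABCBBAACABCAC
step 5: ABCBBAACBBABBAABCABCACBBABBAABCBBABBAABCABCBBAACABCBBAACAB…CABCBBAACBBABBAABCABCACABCBBAACBBABBAABCABCACABCBBAACABCAC  (len 266)
step 6: ABCBBAACBBABBAABCABCACBBABBAABCBBABBAABCABCBBAACABCBBAACAB…BCABCBBAACABCBBAACABCACABCBBAACBBABBAABCABCACABCBBAACABCAC  (len 741)
step 7: ABCBBAACBBABBAABCABCACBBABBAABCBBABBAABCABCBBAACABCBBAACAB…BCABCBBAACABCBBAACABCACABCBBAACBBABBAABCABCACABCBBAACABCAC  (len 2070)

741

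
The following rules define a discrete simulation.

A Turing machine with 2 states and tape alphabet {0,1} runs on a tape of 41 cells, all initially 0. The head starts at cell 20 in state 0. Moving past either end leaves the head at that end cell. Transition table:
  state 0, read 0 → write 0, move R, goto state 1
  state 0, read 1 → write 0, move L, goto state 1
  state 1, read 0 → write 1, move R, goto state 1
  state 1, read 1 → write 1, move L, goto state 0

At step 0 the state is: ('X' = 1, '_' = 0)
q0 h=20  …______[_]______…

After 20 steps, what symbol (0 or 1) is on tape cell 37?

1

gen 0: q0 h=20  …______[_]______…
gen 1: q1 h=21  …______[_]______…
gen 2: q1 h=22  …_____X[_]______…
gen 3: q1 h=23  …____XX[_]______…
gen 4: q1 h=24  …___XXX[_]______…
gen 5: q1 h=25  …__XXXX[_]______…
gen 6: q1 h=26  …_XXXXX[_]______…
gen 7: q1 h=27  …XXXXXX[_]______…
gen 8: q1 h=28  …XXXXXX[_]______…
gen 9: q1 h=29  …XXXXXX[_]______…
gen 10: q1 h=30  …XXXXXX[_]______…
gen 11: q1 h=31  …XXXXXX[_]______…
gen 12: q1 h=32  …XXXXXX[_]______…
gen 13: q1 h=33  …XXXXXX[_]______…
gen 14: q1 h=34  …XXXXXX[_]______|
gen 15: q1 h=35  …XXXXXX[_]_____|
gen 16: q1 h=36  …XXXXXX[_]____|
gen 17: q1 h=37  …XXXXXX[_]___|
gen 18: q1 h=38  …XXXXXX[_]__|
gen 19: q1 h=39  …XXXXXX[_]_|
gen 20: q1 h=40  …XXXXXX[_]|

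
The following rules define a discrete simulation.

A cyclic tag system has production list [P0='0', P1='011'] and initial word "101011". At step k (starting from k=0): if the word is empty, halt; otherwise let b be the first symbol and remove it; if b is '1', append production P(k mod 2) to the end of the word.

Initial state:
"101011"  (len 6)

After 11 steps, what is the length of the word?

k=0  "101011"  (len 6)
k=1  "010110"  (len 6)
k=2  "10110"  (len 5)
k=3  "01100"  (len 5)
k=4  "1100"  (len 4)
k=5  "1000"  (len 4)
k=6  "000011"  (len 6)
k=7  "00011"  (len 5)
k=8  "0011"  (len 4)
k=9  "011"  (len 3)
k=10  "11"  (len 2)
k=11  "10"  (len 2)

2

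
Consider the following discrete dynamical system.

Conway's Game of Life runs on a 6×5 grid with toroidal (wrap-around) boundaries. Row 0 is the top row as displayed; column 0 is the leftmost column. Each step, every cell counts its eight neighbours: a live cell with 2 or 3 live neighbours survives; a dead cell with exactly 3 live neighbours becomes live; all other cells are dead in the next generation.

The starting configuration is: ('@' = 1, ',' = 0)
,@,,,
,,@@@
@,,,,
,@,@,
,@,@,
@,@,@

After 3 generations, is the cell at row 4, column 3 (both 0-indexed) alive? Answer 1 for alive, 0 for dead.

step 0: ,@,,,
,,@@@
@,,,,
,@,@,
,@,@,
@,@,@
step 1: ,@,,,
@@@@@
@@,,,
@@,,@
,@,@,
@,@@@
step 2: ,,,,,
,,,@@
,,,,,
,,,,@
,,,,,
@,,@@
step 3: @,,,,
,,,,,
,,,@@
,,,,,
@,,@,
,,,,@

1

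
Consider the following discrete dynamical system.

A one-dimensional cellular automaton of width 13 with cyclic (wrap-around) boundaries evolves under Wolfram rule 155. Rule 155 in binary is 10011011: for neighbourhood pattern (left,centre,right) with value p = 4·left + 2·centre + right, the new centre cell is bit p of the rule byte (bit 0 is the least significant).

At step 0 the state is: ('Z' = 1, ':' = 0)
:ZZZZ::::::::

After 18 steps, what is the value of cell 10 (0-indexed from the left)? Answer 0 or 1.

step 0: :ZZZZ::::::::
step 1: ZZZZ:ZZZZZZZZ
step 2: ZZZ::ZZZZZZZZ
step 3: ZZ:ZZZZZZZZZZ
step 4: Z::ZZZZZZZZZZ
step 5: :ZZZZZZZZZZZZ
step 6: :ZZZZZZZZZZZ:
step 7: ZZZZZZZZZZZ:Z
step 8: ZZZZZZZZZZ::Z
step 9: ZZZZZZZZZ:ZZZ
step 10: ZZZZZZZZ::ZZZ
step 11: ZZZZZZZ:ZZZZZ
step 12: ZZZZZZ::ZZZZZ
step 13: ZZZZZ:ZZZZZZZ
step 14: ZZZZ::ZZZZZZZ
step 15: ZZZ:ZZZZZZZZZ
step 16: ZZ::ZZZZZZZZZ
step 17: Z:ZZZZZZZZZZZ
step 18: ::ZZZZZZZZZZZ

1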